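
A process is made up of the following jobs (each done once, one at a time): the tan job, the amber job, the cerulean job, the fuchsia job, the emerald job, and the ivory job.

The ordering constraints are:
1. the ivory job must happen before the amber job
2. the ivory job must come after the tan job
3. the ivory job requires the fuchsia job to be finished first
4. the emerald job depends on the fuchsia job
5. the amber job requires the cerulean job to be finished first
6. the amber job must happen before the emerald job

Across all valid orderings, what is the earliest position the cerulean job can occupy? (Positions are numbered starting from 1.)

Nothing is required before the cerulean job; it can be the very first job.

1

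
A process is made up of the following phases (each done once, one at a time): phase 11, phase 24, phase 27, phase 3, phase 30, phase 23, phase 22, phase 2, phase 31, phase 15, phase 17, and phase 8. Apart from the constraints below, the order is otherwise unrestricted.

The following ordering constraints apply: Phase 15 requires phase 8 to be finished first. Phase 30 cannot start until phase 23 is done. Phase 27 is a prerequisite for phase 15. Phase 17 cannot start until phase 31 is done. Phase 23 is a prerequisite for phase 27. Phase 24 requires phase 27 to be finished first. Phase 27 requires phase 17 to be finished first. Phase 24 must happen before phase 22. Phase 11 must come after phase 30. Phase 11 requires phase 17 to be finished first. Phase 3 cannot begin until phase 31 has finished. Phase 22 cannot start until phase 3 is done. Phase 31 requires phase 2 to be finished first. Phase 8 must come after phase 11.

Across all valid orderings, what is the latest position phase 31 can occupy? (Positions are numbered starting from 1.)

4

Every phase that must follow phase 31 has to come after it. Tracing all chains starting from phase 31, those phases are: phase 11, phase 24, phase 27, phase 3, phase 22, phase 15, phase 17, phase 8 — 8 in total.
So at least 8 phases follow phase 31, putting phase 31 no later than position 4. That position is achievable by scheduling everything else first.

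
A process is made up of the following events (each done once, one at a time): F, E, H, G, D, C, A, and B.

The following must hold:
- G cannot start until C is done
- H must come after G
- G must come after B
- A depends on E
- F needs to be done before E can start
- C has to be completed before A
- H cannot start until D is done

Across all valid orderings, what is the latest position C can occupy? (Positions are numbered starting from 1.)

Following every chain forward from C, the events that must come later are H, G, A — 3 of them.
With 3 mandatory successors out of 8 events total, the latest slot for C is 8−3 = 5, and it's reachable by doing all non-successors before C.

5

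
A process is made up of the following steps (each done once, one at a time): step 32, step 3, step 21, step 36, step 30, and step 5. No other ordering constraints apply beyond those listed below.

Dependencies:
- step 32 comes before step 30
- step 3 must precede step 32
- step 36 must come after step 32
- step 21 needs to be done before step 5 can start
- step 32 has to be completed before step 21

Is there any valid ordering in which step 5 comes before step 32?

No

There is a dependency chain step 32 → step 21 → step 5, so step 5 always comes after step 32.
Hence step 5 can never be scheduled before step 32.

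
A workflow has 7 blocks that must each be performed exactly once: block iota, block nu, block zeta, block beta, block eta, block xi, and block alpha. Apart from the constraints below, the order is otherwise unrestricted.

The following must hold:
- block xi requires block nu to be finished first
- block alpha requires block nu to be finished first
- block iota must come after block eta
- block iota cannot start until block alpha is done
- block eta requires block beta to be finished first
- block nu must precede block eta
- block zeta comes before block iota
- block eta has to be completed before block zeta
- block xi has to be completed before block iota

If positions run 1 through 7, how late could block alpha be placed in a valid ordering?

6

The only block forced after block alpha (directly or by a chain) is block iota.
With 1 mandatory successor out of 7 blocks total, the latest slot for block alpha is 7−1 = 6, and it's reachable by doing all non-successors before block alpha.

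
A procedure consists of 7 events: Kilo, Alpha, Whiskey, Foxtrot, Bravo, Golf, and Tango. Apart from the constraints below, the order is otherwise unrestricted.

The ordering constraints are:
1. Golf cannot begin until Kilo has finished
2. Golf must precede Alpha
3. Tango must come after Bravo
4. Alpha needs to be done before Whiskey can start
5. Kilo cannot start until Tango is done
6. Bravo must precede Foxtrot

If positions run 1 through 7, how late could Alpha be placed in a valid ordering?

6

The only event forced after Alpha (directly or by a chain) is Whiskey.
With 1 mandatory successor out of 7 events total, the latest slot for Alpha is 7−1 = 6, and it's reachable by doing all non-successors before Alpha.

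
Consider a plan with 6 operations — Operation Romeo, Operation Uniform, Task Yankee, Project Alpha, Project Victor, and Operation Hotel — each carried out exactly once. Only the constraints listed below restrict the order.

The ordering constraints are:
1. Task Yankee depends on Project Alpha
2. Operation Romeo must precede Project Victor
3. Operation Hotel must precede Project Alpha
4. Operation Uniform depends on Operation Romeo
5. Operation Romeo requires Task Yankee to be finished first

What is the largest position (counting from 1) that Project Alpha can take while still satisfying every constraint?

2

Following every chain forward from Project Alpha, the operations that must come later are Operation Romeo, Operation Uniform, Task Yankee, Project Victor — 4 of them.
With 4 mandatory successors out of 6 operations total, the latest slot for Project Alpha is 6−4 = 2, and it's reachable by doing all non-successors before Project Alpha.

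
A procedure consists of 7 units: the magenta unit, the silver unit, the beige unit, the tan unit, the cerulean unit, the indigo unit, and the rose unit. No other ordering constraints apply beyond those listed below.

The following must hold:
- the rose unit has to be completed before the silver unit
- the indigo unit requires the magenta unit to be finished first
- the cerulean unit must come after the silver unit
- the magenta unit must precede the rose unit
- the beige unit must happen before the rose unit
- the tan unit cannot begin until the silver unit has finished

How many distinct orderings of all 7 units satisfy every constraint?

22

2 units have no prerequisites (the magenta unit, the beige unit), so any of them could come first.
Systematically extending each partial ordering one unit at a time and counting, there are 22 complete orderings.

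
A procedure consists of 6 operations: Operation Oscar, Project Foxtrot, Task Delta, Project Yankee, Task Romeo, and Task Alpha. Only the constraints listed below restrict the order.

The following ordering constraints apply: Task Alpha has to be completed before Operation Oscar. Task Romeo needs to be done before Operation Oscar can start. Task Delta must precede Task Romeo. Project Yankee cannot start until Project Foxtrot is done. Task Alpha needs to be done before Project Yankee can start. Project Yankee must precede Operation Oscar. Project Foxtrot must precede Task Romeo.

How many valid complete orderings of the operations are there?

16

3 operations have no prerequisites (Project Foxtrot, Task Delta, Task Alpha), so any of them could come first.
Systematically extending each partial ordering one operation at a time and counting, there are 16 complete orderings.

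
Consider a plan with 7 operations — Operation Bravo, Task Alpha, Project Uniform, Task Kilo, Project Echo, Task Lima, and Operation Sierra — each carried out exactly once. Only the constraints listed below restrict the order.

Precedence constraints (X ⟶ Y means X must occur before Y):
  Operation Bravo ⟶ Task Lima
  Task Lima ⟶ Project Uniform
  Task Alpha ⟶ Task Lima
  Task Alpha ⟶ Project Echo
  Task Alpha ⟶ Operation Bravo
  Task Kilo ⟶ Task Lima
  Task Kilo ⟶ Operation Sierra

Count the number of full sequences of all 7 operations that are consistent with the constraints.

66

The operations with no prerequisites are Task Alpha, Task Kilo; any of them can be placed first.
Counting all ways to extend the partial order to a total order gives 66.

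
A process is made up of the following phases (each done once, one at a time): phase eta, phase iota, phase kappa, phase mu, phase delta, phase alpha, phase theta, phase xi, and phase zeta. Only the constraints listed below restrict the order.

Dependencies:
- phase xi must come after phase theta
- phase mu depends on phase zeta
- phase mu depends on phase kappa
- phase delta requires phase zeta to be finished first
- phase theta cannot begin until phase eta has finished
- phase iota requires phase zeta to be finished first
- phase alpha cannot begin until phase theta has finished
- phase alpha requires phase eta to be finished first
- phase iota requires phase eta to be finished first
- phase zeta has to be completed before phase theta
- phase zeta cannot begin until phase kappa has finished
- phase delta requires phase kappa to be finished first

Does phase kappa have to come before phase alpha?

Yes

Following the dependencies: phase kappa → phase zeta → phase theta → phase alpha.
That forces phase kappa before phase alpha in every valid schedule.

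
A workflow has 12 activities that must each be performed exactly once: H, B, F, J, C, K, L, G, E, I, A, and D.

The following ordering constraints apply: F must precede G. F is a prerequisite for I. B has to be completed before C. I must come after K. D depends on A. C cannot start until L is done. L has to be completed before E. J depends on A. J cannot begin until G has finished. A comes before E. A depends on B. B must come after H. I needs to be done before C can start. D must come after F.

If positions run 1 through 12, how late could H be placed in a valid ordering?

Following every chain forward from H, the activities that must come later are B, J, C, E, A, D — 6 of them.
So at least 6 activities follow H, putting H no later than position 6. That position is achievable by scheduling everything else first.

6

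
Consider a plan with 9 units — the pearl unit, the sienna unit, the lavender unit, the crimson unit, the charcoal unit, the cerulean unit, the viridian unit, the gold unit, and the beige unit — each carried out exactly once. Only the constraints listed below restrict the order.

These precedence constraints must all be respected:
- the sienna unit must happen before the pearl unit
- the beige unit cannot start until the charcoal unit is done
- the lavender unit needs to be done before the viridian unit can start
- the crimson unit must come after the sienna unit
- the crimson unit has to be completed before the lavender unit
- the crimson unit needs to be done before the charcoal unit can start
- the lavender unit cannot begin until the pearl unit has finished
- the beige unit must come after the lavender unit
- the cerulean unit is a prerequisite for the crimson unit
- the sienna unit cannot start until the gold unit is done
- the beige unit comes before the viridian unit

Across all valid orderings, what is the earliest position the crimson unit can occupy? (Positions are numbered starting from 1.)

4

The units that are forced before the crimson unit, directly or transitively, are the sienna unit, the cerulean unit, the gold unit. That's 3 units.
So at minimum 3 units come before the crimson unit, putting the crimson unit no earlier than position 4. That position is achievable by scheduling exactly those predecessors first.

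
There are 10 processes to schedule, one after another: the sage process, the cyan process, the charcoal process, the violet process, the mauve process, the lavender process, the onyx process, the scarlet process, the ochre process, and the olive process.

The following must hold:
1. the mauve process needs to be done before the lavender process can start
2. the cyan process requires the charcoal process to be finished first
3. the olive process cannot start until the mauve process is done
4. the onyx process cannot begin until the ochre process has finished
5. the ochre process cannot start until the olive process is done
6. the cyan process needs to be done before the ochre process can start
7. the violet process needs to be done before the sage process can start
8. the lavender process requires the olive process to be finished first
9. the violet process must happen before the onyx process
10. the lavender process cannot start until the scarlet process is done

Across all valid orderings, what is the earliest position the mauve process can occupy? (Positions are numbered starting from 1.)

1

The mauve process has no prerequisites at all, so it can go in position 1.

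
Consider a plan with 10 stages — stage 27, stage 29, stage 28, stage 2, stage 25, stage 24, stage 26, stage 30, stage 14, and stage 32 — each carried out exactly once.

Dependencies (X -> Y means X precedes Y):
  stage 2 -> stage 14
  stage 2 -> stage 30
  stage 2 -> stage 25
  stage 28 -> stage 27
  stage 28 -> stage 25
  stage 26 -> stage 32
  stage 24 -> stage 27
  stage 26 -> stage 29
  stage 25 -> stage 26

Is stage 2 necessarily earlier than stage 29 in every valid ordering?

Yes

There is a constraint chain stage 2 → stage 25 → stage 26 → stage 29.
So stage 2 must precede stage 29 in any valid ordering.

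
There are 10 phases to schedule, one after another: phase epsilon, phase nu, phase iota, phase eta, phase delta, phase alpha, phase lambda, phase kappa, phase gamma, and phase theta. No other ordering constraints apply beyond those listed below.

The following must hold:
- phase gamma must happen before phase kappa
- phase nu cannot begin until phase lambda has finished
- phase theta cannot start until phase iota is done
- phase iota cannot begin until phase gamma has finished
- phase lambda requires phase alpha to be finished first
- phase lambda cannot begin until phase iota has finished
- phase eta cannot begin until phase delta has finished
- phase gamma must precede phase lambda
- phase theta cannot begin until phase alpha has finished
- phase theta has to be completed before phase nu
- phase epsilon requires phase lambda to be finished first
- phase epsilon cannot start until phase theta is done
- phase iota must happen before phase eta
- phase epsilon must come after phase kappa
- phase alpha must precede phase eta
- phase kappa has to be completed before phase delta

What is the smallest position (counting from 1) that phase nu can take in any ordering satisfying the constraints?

6

Every phase that must precede phase nu has to come before it. Tracing all chains that end at phase nu, those phases are: phase iota, phase alpha, phase lambda, phase gamma, phase theta — 5 in total.
With 5 mandatory predecessors, the earliest phase nu can sit is position 5+1 = 6, and placing just those 5 first achieves it.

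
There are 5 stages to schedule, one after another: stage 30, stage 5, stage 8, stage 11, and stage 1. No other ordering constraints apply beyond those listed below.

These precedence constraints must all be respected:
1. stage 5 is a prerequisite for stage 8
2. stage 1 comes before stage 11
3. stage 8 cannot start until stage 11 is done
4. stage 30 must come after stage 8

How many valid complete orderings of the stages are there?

2 stages have no prerequisites (stage 5, stage 1), so any of them could come first.
Counting all ways to extend the partial order to a total order gives 3.

3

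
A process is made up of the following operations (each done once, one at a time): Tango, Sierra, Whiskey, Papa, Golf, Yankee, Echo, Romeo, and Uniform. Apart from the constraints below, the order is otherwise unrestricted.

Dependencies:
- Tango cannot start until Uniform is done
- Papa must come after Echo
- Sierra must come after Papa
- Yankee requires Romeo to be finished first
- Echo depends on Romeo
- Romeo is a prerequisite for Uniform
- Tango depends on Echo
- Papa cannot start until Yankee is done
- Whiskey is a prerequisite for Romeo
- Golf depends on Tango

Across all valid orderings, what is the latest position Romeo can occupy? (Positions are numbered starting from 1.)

The operations that are forced after Romeo, directly or by a chain of constraints, are Tango, Sierra, Papa, Golf, Yankee, Echo, Uniform. That's 7 operations.
So at least 7 operations follow Romeo, putting Romeo no later than position 2. That position is achievable by scheduling everything else first.

2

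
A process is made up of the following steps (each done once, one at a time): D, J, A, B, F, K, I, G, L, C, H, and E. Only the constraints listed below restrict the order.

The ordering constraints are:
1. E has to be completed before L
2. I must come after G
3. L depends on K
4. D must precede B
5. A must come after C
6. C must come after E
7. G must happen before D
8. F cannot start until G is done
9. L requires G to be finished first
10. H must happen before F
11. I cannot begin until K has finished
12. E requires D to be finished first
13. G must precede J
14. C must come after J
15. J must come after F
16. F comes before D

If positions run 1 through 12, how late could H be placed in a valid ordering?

Following every chain forward from H, the steps that must come later are D, J, A, B, F, L, C, E — 8 of them.
So at least 8 steps follow H, putting H no later than position 4. That position is achievable by scheduling everything else first.

4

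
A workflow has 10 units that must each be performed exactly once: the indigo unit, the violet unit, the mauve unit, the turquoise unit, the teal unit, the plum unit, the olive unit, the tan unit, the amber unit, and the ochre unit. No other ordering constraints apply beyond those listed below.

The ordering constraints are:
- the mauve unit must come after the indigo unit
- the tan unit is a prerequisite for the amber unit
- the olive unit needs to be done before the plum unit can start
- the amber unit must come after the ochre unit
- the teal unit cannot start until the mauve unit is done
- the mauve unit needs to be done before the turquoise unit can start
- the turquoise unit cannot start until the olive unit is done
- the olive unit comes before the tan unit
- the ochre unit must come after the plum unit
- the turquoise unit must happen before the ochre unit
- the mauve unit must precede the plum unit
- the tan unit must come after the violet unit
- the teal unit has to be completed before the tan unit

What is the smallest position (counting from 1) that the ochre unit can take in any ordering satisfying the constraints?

Working backwards through the constraints from the ochre unit, its full set of required predecessors is the indigo unit, the mauve unit, the turquoise unit, the plum unit, the olive unit — 5 of them.
So at minimum 5 units come before the ochre unit, putting the ochre unit no earlier than position 6. That position is achievable by scheduling exactly those predecessors first.

6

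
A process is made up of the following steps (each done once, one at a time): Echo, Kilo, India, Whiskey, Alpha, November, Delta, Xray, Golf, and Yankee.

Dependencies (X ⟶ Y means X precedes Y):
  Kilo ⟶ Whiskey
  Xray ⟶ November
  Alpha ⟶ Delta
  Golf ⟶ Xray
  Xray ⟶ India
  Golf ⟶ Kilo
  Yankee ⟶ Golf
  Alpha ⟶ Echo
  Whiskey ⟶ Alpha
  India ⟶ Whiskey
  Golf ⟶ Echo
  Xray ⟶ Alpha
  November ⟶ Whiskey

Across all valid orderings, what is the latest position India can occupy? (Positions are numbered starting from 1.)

Following every chain forward from India, the steps that must come later are Echo, Whiskey, Alpha, Delta — 4 of them.
So at least 4 steps follow India, putting India no later than position 6. That position is achievable by scheduling everything else first.

6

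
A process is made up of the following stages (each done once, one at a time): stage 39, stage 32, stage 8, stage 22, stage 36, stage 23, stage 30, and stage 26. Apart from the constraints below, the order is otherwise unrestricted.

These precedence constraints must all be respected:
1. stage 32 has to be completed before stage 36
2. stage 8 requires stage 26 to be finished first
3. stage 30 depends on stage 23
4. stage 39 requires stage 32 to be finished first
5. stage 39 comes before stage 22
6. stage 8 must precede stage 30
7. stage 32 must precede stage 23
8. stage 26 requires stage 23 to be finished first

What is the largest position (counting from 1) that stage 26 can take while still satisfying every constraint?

6

The stages that are forced after stage 26, directly or by a chain of constraints, are stage 8, stage 30. That's 2 stages.
So at least 2 stages follow stage 26, putting stage 26 no later than position 6. That position is achievable by scheduling everything else first.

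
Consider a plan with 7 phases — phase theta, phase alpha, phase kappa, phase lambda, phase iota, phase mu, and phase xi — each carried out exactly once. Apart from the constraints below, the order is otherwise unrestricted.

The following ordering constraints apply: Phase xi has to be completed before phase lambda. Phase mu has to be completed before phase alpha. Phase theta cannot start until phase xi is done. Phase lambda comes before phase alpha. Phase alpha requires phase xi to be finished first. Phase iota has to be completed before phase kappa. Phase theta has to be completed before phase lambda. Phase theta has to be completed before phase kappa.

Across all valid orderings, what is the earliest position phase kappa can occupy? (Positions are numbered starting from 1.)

Working backwards through the constraints from phase kappa, its full set of required predecessors is phase theta, phase iota, phase xi — 3 of them.
So at minimum 3 phases come before phase kappa, putting phase kappa no earlier than position 4. That position is achievable by scheduling exactly those predecessors first.

4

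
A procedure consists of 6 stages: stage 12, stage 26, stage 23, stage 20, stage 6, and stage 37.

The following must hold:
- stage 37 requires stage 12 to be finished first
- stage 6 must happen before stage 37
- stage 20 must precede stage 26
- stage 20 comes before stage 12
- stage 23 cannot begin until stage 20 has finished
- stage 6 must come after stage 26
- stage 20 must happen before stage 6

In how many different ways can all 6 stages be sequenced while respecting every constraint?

Only stage 20 has no prerequisites, so it must go first.
Counting all ways to extend the partial order to a total order gives 15.

15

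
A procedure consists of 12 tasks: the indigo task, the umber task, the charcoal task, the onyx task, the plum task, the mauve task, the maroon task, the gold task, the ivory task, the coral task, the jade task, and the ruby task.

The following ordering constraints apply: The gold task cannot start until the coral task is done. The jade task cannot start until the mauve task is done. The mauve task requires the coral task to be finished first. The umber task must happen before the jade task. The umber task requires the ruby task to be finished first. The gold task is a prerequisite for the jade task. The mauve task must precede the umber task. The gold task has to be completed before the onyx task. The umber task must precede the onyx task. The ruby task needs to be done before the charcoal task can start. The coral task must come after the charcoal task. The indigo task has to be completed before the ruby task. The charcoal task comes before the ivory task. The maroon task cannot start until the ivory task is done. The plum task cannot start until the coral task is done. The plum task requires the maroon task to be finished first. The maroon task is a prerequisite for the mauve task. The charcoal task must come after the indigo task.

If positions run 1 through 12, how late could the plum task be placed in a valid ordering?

12

The plum task has no required successors, so nothing stops it from going last (position 12).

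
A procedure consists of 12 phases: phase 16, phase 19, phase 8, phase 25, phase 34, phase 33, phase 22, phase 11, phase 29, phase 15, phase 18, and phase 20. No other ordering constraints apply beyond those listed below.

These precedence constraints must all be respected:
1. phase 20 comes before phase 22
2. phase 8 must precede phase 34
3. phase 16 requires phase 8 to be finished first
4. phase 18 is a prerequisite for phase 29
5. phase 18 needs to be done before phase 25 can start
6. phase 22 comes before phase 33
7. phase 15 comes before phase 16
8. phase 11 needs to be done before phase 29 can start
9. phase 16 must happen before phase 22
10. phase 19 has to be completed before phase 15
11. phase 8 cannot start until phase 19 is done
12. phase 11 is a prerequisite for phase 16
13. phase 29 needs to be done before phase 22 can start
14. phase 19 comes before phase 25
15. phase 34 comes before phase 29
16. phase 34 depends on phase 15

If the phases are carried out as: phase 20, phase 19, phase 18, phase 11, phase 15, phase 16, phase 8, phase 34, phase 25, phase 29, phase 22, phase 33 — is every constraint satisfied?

No

In the proposed order, phase 16 appears before phase 8.
That contradicts the constraint that phase 8 must precede phase 16.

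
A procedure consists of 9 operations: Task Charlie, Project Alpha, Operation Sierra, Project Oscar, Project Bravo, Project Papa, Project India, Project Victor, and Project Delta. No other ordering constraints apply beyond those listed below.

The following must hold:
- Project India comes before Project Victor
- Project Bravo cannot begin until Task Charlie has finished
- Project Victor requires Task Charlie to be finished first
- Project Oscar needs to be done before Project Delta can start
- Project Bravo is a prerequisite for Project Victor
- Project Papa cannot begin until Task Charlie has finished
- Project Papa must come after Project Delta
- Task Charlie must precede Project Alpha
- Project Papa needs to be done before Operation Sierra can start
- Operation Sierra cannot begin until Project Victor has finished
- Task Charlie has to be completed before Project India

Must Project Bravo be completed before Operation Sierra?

There is a constraint chain Project Bravo → Project Victor → Operation Sierra.
That forces Project Bravo before Operation Sierra in every valid schedule.

Yes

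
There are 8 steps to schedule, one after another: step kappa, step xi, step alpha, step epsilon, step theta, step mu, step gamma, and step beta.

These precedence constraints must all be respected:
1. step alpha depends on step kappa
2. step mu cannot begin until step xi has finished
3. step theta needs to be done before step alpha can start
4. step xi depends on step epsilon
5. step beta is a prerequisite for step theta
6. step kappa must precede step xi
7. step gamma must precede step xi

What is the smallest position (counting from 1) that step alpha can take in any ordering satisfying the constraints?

4

The steps that are forced before step alpha, directly or transitively, are step kappa, step theta, step beta. That's 3 steps.
With 3 mandatory predecessors, the earliest step alpha can sit is position 3+1 = 4, and placing just those 3 first achieves it.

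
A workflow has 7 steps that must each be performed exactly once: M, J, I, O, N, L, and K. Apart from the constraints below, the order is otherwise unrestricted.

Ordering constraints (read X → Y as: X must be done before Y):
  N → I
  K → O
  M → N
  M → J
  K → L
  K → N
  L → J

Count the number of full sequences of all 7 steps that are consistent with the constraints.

84

The steps with no prerequisites are M, K; any of them can be placed first.
Counting all ways to extend the partial order to a total order gives 84.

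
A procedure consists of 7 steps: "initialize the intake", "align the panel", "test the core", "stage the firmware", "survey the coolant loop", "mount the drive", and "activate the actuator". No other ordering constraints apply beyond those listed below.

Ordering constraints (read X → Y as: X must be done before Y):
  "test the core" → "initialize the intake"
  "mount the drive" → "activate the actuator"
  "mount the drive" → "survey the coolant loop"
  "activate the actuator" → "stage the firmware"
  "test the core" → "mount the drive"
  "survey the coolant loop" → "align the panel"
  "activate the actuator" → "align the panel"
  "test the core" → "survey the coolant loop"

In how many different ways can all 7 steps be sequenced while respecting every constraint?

30

Only "test the core" has no prerequisites, so it must go first.
Counting all ways to extend the partial order to a total order gives 30.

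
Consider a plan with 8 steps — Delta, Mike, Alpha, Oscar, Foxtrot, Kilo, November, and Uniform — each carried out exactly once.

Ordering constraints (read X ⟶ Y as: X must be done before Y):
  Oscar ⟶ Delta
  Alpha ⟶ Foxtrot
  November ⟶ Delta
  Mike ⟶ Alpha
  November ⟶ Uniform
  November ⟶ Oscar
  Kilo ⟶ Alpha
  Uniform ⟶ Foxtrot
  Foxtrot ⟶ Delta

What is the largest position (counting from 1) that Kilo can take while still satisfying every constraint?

5

Following every chain forward from Kilo, the steps that must come later are Delta, Alpha, Foxtrot — 3 of them.
With 3 mandatory successors out of 8 steps total, the latest slot for Kilo is 8−3 = 5, and it's reachable by doing all non-successors before Kilo.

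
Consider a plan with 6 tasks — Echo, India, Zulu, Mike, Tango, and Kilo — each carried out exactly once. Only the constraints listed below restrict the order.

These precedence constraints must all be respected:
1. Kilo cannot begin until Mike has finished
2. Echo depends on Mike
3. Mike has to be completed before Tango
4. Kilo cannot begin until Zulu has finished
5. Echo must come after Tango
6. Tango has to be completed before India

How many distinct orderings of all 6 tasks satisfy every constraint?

2 tasks have no prerequisites (Zulu, Mike), so any of them could come first.
Enumerating by repeatedly choosing an available task (one whose prerequisites are all placed) gives 28 distinct complete orderings.

28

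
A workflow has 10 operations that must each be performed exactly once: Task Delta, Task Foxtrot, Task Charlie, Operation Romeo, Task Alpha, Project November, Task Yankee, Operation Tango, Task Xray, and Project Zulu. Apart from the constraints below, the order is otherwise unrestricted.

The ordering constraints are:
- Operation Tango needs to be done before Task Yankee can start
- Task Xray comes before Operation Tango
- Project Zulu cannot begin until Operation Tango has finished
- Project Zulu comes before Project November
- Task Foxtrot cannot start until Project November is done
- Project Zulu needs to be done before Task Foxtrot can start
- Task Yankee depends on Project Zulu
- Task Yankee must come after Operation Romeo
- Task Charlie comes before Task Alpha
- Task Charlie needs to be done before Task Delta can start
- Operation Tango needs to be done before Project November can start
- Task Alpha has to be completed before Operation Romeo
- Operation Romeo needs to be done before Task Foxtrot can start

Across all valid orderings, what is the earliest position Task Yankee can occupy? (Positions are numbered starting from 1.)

The operations that are forced before Task Yankee, directly or transitively, are Task Charlie, Operation Romeo, Task Alpha, Operation Tango, Task Xray, Project Zulu. That's 6 operations.
So at minimum 6 operations come before Task Yankee, putting Task Yankee no earlier than position 7. That position is achievable by scheduling exactly those predecessors first.

7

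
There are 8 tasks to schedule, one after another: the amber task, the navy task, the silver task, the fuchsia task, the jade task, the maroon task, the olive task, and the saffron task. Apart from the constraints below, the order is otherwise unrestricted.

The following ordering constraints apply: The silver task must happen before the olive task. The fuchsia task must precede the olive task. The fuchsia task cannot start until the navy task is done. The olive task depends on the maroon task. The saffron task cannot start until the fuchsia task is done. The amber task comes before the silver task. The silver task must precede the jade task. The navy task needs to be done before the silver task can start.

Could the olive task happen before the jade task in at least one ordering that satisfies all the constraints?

Nothing in the constraints forces the jade task before the olive task — there is no chain from the jade task to the olive task.
That means at least one valid schedule has the olive task before the jade task.

Yes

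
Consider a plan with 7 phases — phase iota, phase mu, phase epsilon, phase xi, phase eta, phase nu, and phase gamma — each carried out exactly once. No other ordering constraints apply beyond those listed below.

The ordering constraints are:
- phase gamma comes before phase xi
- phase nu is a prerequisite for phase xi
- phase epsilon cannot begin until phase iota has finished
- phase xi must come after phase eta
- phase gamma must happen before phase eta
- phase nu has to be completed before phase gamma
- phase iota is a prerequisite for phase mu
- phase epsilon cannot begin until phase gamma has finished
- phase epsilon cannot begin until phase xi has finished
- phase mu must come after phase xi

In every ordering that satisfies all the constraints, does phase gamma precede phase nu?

No

In fact the dependencies run the other way: phase nu → phase gamma.
So phase gamma does not have to come before phase nu — it cannot.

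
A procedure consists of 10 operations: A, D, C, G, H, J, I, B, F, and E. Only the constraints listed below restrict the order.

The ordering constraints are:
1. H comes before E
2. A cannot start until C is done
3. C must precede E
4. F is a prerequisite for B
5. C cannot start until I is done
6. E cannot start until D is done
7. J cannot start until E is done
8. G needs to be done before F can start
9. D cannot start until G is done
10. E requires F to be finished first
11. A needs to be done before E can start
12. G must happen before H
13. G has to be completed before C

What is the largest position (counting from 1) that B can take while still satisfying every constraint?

Nothing depends on B, so it can be the final operation, position 10.

10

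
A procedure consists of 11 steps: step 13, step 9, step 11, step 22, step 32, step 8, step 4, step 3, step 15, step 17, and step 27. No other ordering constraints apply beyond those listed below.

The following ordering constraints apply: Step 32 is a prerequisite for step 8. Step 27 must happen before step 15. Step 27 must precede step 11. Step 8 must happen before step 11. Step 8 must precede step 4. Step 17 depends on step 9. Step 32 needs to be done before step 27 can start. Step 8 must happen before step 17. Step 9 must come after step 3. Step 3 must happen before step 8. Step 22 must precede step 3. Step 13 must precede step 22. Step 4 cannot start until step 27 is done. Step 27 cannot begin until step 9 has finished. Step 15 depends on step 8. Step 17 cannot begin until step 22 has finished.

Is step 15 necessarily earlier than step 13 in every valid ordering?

No

In fact the dependencies run the other way: step 13 → step 22 → step 3 → step 8 → step 15.
So step 15 never precedes step 13.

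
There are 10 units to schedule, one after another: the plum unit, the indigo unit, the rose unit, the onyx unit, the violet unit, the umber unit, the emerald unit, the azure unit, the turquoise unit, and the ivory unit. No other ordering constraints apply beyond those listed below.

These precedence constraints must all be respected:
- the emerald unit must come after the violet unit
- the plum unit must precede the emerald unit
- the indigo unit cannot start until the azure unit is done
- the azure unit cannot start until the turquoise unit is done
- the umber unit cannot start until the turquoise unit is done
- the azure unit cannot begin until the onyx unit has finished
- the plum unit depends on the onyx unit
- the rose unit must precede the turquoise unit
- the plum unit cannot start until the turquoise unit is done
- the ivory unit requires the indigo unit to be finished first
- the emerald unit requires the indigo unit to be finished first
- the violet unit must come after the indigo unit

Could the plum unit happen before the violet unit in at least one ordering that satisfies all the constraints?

Yes

The constraints leave the plum unit and the violet unit unordered relative to each other; nothing requires the violet unit earlier.
So a valid ordering placing the plum unit earlier than the violet unit exists.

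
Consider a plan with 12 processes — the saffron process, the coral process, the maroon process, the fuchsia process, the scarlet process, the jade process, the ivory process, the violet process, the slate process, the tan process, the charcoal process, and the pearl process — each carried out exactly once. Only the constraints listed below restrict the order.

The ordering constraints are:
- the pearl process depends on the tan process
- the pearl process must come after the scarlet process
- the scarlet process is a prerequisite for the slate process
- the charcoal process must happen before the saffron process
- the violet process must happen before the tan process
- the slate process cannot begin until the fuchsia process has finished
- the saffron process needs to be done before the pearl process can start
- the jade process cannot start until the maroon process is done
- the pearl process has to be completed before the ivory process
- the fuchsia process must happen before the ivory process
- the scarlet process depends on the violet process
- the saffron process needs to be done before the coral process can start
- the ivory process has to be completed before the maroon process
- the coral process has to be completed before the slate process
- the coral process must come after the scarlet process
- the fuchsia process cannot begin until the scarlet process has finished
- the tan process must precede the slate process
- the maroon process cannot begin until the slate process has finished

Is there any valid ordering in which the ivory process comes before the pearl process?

The constraints give a chain the pearl process → the ivory process, which forces the pearl process before the ivory process.
So no valid ordering can have the ivory process before the pearl process.

No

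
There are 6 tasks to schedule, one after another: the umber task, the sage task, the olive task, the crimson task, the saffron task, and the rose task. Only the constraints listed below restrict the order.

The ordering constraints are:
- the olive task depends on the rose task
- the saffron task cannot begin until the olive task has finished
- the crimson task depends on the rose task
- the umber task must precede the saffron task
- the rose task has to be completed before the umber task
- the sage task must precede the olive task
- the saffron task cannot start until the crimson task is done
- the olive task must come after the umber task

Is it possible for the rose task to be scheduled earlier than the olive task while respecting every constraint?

The rose task is actually forced before the olive task by the constraints, so certainly some valid ordering has the rose task first.

Yes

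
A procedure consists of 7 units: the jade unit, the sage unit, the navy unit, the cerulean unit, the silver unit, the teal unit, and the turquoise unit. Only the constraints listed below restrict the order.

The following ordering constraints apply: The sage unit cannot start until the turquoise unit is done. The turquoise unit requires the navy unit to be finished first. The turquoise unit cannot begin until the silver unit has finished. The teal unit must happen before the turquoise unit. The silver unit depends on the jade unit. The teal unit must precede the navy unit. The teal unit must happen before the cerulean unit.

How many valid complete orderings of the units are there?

The units with no prerequisites are the jade unit, the teal unit; any of them can be placed first.
Enumerating by repeatedly choosing an available unit (one whose prerequisites are all placed) gives 32 distinct complete orderings.

32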